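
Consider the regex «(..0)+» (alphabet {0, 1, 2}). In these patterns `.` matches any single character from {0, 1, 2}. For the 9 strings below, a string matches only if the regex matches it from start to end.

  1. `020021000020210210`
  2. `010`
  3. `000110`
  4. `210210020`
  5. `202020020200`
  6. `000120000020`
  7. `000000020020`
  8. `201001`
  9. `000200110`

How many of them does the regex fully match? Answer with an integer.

6

1 → no match
2 → match
3 → match
4 → match
5 → no match
6 → match
7 → match
8 → no match — must end with `0`
9 → match
Total matched: 6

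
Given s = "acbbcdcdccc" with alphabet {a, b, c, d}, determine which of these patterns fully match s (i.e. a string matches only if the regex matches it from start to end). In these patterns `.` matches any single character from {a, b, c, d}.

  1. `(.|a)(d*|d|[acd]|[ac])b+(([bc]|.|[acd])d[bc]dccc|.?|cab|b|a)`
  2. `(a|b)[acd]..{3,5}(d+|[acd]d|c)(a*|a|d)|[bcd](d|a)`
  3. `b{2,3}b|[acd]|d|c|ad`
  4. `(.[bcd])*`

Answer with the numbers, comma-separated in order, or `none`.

1 → match
2 → no match
3 → no match
4 → no match

1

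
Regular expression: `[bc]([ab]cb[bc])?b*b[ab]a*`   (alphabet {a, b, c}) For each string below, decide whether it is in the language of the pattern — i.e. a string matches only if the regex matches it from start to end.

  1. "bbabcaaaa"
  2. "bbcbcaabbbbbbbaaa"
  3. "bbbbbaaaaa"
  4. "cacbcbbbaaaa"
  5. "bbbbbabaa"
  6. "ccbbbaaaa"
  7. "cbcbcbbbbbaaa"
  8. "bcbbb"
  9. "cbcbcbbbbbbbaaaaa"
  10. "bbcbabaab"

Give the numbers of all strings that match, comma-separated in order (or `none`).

3, 4, 7, 9

1 → no match
2 → no match
3 → match
4 → match
5 → no match
6 → no match
7 → match
8 → no match
9 → match
10 → no match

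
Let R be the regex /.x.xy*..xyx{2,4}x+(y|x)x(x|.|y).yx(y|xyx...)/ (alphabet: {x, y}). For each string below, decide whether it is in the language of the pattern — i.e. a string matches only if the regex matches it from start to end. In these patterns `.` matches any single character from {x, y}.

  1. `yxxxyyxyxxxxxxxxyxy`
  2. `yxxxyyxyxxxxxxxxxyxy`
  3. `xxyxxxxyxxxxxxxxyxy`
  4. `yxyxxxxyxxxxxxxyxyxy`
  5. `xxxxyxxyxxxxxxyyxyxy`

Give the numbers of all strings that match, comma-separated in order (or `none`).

1 → match
2 → match
3 → match
4 → match
5 → no match

1, 2, 3, 4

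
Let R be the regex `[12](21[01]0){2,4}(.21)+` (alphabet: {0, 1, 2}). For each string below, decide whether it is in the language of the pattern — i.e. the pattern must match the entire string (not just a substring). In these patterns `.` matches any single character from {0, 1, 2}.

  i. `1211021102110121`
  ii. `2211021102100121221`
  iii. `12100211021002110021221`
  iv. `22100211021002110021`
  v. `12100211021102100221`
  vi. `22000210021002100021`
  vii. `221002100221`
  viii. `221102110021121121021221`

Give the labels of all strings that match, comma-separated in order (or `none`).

i, ii, iii, iv, v, vii, viii

i → match
ii → match
iii → match
iv → match
v → match
vi → no match
vii. `221002100221` → match
viii → match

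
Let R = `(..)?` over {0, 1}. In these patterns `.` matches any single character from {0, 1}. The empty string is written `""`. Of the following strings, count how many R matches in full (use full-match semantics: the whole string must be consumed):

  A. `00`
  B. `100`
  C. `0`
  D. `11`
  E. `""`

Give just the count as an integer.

A → match
B → no match
C → no match
D → match
E → match
Total matched: 3

3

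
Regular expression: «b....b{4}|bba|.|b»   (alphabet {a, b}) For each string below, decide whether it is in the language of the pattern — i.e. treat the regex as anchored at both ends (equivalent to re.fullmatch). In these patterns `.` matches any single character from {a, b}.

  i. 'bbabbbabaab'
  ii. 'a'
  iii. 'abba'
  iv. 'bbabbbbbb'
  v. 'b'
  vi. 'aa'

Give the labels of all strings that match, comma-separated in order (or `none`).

ii, iv, v

i → no match
ii → match
iii → no match
iv → match
v → match
vi → no match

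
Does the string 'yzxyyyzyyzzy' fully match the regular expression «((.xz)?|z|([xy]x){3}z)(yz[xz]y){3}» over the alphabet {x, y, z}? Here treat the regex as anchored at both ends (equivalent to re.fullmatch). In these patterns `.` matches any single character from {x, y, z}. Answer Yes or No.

No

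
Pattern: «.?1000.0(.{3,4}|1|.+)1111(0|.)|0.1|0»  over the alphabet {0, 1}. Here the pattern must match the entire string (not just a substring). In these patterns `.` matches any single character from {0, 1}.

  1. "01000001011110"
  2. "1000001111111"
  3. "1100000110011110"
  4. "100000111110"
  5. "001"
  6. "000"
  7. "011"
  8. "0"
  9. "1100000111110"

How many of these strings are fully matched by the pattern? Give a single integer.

8

1 → match
2 → match
3 → match
4 → match
5 → match
6 → no match
7 → match
8 → match
9 → match
Total matched: 8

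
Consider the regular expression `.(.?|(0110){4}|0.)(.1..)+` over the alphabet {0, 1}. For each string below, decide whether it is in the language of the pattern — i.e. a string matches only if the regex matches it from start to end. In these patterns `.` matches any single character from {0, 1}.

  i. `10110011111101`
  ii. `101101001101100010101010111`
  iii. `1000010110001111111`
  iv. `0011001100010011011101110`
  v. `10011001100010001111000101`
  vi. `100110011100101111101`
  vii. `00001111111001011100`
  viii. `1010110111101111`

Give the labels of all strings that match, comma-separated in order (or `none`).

i

i → match
ii → no match
iii → no match
iv → no match
v → no match
vi → no match
vii → no match
viii → no match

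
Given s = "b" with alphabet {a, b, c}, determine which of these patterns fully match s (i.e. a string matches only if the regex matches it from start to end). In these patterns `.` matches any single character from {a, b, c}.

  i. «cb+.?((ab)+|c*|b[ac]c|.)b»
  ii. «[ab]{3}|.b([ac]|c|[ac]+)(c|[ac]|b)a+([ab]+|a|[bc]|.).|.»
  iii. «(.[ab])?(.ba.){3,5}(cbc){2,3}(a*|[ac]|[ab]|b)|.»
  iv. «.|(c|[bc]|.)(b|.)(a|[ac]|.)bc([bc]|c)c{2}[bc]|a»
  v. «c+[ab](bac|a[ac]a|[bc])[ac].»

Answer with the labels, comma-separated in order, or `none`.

i → no match — must start with "cb"
ii → match
iii → match
iv → match
v → no match — must start with "c"

ii, iii, iv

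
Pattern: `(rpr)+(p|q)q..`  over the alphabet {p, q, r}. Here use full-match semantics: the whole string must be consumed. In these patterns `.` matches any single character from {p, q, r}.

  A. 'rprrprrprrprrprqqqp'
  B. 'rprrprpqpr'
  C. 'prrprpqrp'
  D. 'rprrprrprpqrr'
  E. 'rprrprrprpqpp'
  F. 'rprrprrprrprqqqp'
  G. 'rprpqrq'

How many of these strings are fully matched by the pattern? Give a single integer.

6

A → match
B. 'rprrprpqpr' → match
C. 'prrprpqrp' → no match — must start with 'rpr'
D → match
E → match
F → match
G. 'rprpqrq' → match
Total matched: 6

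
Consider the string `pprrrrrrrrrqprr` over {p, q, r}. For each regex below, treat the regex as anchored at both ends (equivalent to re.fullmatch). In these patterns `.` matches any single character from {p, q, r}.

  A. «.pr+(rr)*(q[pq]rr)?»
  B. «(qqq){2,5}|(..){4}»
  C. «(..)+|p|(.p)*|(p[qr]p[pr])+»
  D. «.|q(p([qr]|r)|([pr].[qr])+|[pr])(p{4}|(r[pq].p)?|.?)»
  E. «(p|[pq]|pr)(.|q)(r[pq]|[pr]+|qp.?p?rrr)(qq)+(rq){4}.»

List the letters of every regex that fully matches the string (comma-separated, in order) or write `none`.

A

A → match
B → no match
C → no match
D → no match
E → no match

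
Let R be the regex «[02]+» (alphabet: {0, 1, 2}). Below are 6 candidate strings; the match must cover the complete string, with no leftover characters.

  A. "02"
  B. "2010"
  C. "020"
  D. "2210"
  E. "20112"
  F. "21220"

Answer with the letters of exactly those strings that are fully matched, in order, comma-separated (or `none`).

A → match
B → no match
C → match
D → no match
E → no match
F → no match

A, C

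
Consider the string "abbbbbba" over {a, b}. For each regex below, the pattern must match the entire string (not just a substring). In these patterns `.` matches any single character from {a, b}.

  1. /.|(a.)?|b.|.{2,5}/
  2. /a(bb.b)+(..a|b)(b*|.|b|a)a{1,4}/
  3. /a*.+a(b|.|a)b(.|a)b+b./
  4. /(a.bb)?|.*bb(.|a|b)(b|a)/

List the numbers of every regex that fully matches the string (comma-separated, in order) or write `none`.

2, 4

1 → no match
2 → match
3 → no match
4 → match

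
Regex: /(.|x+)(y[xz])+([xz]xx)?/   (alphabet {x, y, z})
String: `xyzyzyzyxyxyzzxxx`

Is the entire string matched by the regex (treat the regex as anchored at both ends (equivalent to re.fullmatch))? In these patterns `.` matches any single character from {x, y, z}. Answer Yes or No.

No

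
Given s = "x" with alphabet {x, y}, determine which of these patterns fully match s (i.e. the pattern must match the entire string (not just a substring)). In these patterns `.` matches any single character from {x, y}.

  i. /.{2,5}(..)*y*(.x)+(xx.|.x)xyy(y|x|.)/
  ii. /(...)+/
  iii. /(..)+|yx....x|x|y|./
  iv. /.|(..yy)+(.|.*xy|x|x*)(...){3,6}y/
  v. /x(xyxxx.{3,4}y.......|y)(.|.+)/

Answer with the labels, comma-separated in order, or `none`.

iii, iv

i → no match
ii → no match
iii → match
iv → match
v → no match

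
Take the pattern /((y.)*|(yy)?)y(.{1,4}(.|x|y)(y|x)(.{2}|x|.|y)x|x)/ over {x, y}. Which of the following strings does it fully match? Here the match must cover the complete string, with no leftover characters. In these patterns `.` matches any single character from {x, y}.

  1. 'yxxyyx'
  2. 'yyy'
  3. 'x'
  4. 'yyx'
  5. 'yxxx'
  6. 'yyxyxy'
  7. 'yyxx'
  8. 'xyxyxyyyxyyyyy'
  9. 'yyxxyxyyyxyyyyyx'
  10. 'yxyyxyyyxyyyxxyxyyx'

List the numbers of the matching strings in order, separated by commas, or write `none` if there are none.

1

1 → match
2 → no match — must end with 'x'
3 → no match
4 → no match
5 → no match
6 → no match — must end with 'x'
7 → no match
8 → no match — must end with 'x'
9 → no match
10 → no match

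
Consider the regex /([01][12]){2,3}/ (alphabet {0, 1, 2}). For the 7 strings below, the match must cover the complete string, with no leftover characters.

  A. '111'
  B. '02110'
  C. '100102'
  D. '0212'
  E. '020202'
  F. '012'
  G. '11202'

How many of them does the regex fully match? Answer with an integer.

A. '111' → no match
B. '02110' → no match
C. '100102' → no match
D. '0212' → match
E. '020202' → match
F. '012' → no match
G. '11202' → no match
Total matched: 2

2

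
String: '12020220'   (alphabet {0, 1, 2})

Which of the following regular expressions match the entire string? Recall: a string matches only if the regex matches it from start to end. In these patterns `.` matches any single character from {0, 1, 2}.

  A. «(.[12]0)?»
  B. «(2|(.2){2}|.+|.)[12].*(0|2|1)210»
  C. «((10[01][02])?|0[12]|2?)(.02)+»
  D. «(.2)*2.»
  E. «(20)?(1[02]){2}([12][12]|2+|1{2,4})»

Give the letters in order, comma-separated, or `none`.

D

A → no match
B → no match — must end with '210'
C → no match — must end with '02'
D → match
E → no match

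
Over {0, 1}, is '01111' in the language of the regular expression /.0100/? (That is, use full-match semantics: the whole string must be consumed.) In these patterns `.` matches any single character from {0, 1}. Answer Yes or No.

No

Every match must end with '0100', but '01111' does not.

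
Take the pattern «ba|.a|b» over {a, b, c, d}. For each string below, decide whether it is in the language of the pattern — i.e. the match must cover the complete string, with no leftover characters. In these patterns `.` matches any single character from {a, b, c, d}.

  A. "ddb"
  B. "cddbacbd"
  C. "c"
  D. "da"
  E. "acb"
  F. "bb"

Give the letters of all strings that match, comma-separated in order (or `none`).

D

A → no match
B → no match
C → no match
D → match
E → no match
F → no match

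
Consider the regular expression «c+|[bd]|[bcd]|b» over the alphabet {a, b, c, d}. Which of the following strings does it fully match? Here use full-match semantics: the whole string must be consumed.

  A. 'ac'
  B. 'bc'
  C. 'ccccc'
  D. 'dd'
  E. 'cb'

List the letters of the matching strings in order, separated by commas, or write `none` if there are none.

C

A → no match
B → no match
C → match
D → no match
E → no match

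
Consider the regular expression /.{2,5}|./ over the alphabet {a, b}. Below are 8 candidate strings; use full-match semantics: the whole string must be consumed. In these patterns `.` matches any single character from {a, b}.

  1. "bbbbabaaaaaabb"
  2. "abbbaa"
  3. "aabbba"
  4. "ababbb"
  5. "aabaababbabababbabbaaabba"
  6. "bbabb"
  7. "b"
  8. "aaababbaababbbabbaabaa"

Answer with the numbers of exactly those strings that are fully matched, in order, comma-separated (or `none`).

6, 7

1 → no match
2 → no match
3 → no match
4 → no match
5 → no match
6 → match
7 → match
8 → no match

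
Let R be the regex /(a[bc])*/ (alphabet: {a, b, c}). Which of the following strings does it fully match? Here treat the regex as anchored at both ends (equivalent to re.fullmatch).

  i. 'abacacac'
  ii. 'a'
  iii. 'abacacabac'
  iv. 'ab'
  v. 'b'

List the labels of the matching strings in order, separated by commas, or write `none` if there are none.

i, iii, iv

i → match
ii → no match
iii → match
iv → match
v → no match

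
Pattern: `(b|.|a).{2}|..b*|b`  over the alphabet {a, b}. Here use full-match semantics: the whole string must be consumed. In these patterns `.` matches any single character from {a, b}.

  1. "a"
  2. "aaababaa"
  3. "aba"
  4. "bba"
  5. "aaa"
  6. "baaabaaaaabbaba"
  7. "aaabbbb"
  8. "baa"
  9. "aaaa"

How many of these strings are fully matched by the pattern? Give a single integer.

4

1 → no match
2 → no match
3 → match
4 → match
5 → match
6 → no match
7 → no match
8 → match
9 → no match
Total matched: 4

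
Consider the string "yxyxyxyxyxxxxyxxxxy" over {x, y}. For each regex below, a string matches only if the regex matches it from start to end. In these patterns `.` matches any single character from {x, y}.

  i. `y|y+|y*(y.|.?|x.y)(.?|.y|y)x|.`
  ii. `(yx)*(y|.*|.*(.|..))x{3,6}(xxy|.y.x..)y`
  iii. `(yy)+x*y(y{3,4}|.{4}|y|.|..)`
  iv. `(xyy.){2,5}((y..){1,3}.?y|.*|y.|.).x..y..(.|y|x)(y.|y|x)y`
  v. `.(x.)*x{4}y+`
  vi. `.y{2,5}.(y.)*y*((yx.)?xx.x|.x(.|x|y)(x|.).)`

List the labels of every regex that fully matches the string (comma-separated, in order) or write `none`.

i → no match
ii → match
iii → no match — must start with "yy"
iv → no match — must start with "xyy"
v → no match
vi → no match

ii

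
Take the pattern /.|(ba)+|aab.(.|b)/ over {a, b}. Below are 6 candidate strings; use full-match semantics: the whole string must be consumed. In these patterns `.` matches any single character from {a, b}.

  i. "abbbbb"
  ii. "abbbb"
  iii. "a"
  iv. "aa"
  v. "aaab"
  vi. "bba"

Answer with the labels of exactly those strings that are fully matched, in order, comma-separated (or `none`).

i → no match
ii → no match
iii → match
iv → no match
v → no match
vi → no match

iii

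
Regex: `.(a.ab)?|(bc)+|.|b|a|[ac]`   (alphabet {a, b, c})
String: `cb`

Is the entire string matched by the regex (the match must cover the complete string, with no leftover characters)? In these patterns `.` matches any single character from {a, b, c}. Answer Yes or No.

No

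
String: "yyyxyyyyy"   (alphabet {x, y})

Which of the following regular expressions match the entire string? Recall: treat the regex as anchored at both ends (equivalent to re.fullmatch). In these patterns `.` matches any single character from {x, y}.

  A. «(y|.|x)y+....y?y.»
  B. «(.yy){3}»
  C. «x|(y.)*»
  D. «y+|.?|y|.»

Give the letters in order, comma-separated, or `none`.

A, B

A → match
B → match
C → no match
D → no match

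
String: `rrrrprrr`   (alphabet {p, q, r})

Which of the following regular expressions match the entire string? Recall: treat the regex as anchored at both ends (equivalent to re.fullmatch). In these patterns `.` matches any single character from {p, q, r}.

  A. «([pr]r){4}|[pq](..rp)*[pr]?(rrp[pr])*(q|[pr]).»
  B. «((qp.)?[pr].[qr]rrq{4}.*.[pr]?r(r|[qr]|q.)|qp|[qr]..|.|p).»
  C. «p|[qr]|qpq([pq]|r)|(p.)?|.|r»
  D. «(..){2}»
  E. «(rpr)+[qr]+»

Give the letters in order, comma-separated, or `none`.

A

A → match
B → no match
C → no match
D → no match
E → no match — must start with `rpr`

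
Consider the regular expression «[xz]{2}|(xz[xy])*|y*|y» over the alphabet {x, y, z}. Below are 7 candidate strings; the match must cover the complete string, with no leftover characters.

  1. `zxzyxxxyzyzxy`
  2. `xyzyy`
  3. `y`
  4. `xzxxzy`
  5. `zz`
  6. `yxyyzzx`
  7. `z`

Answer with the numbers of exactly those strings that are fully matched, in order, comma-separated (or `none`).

1 → no match
2 → no match
3 → match
4 → match
5 → match
6 → no match
7 → no match

3, 4, 5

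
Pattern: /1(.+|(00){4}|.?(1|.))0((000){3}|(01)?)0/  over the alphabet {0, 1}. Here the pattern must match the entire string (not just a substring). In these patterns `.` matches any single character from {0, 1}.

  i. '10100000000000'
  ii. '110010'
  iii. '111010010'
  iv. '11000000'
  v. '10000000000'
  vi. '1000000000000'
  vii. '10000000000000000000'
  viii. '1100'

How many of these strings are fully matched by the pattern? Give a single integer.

8

i → match
ii → match
iii → match
iv → match
v → match
vi → match
vii → match
viii → match
Total matched: 8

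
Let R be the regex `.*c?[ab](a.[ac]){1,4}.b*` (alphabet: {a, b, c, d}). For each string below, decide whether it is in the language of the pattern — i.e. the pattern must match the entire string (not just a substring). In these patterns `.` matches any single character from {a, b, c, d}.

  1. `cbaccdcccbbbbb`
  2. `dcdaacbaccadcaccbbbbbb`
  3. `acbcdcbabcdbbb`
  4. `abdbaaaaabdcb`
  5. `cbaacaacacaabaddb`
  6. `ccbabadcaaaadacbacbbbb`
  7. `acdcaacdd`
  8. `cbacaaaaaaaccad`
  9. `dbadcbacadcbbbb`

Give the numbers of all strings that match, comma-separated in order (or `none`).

1 → no match
2 → match
3 → match
4 → no match
5 → no match
6 → no match
7. `acdcaacdd` → no match
8 → no match
9 → no match

2, 3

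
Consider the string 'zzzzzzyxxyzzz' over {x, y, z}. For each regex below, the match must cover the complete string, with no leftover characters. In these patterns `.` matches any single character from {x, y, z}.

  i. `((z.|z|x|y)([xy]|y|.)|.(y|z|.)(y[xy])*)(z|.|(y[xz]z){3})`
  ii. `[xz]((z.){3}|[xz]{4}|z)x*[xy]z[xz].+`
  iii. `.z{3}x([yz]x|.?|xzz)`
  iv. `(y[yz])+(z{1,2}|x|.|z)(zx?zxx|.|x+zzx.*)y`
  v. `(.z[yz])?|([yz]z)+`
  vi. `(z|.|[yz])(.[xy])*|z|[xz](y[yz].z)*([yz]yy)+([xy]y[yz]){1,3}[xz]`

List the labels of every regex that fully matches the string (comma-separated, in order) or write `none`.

i → no match
ii → match
iii → no match
iv → no match — must start with 'y'
v → no match
vi → no match

ii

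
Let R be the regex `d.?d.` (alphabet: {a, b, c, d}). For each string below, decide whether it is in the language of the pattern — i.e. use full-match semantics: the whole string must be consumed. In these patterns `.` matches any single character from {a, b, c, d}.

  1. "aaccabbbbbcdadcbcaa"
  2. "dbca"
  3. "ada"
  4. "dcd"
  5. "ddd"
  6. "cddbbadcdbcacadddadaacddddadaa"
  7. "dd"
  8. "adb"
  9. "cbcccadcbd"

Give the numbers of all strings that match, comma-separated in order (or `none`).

5

1 → no match — must start with "d"
2 → no match
3 → no match — must start with "d"
4 → no match
5 → match
6 → no match — must start with "d"
7 → no match
8 → no match — must start with "d"
9 → no match — must start with "d"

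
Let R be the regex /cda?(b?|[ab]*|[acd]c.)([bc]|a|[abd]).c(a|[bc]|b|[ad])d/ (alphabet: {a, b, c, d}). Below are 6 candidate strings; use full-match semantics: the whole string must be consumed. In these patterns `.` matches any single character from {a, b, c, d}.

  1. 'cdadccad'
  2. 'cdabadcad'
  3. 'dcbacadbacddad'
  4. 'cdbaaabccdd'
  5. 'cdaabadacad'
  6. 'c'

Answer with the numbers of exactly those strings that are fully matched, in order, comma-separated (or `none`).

1, 2, 4, 5

1. 'cdadccad' → match
2. 'cdabadcad' → match
3 → no match — must start with 'cd'
4. 'cdbaaabccdd' → match
5. 'cdaabadacad' → match
6. 'c' → no match — must start with 'cd'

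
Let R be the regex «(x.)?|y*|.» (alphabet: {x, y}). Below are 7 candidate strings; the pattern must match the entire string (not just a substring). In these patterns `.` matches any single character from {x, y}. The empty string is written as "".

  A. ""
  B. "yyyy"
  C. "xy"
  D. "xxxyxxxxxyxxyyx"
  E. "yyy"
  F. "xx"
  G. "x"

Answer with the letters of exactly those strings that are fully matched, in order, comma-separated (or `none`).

A. "" → match
B. "yyyy" → match
C. "xy" → match
D → no match
E. "yyy" → match
F. "xx" → match
G. "x" → match

A, B, C, E, F, G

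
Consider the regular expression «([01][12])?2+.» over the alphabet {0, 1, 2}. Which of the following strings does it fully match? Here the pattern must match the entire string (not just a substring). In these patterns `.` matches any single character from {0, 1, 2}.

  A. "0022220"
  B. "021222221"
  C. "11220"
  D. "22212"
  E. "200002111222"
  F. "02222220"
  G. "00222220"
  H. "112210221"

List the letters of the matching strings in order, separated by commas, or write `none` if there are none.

C, F

A → no match
B → no match
C → match
D → no match
E → no match
F → match
G → no match
H → no match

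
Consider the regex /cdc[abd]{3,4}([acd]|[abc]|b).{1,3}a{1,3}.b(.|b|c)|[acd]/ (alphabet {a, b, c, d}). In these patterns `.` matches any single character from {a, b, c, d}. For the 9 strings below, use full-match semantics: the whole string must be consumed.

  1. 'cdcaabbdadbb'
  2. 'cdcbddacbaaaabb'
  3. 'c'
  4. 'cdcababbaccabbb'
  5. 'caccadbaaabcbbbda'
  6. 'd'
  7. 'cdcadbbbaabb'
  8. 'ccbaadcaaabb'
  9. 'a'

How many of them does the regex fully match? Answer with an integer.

1 → match
2 → match
3 → match
4 → match
5 → no match
6 → match
7 → match
8 → no match
9 → match
Total matched: 7

7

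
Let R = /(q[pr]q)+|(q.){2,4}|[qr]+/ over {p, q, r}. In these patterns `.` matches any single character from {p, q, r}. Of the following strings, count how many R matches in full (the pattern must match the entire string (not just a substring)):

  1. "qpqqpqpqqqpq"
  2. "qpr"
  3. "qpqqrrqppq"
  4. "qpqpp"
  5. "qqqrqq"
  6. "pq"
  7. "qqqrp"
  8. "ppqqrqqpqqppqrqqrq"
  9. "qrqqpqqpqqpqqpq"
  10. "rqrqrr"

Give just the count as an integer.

3

1 → no match
2 → no match
3 → no match
4 → no match
5 → match
6 → no match
7 → no match
8 → no match
9 → match
10 → match
Total matched: 3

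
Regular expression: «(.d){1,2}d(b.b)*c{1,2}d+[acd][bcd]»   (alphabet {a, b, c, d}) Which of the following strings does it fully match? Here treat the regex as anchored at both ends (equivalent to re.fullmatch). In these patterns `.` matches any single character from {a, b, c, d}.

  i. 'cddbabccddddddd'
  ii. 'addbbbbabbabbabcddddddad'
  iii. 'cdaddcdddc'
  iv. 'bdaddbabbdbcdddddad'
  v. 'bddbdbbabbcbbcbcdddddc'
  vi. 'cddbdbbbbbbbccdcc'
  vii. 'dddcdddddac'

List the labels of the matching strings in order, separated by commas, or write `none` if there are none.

i, ii, iii, iv, v, vi, vii

i → match
ii → match
iii → match
iv → match
v → match
vi → match
vii → match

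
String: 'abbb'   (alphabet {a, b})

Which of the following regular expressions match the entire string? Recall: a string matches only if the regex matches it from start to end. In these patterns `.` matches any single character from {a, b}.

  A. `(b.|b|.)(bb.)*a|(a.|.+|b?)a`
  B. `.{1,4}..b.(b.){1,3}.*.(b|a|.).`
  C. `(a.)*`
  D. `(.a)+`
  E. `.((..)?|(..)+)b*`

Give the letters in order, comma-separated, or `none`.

A → no match — must end with 'a'
B → no match
C → no match
D → no match — must end with 'a'
E → match

E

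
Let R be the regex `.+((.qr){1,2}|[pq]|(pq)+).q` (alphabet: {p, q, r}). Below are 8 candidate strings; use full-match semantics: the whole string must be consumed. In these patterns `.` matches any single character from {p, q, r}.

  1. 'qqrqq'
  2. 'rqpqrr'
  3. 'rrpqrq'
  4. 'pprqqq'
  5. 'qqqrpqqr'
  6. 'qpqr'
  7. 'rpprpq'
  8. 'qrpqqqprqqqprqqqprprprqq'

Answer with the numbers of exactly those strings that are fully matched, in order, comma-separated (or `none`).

3, 4

1. 'qqrqq' → no match
2. 'rqpqrr' → no match — must end with 'q'
3. 'rrpqrq' → match
4. 'pprqqq' → match
5. 'qqqrpqqr' → no match — must end with 'q'
6. 'qpqr' → no match — must end with 'q'
7. 'rpprpq' → no match
8 → no match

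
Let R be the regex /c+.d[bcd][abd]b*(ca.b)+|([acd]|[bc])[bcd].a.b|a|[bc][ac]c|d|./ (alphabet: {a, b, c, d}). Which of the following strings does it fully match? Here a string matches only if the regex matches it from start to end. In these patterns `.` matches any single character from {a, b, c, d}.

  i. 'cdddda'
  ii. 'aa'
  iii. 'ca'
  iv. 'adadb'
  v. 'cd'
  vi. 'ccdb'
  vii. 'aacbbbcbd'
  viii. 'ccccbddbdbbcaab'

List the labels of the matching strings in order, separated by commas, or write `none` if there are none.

i → no match
ii → no match
iii → no match
iv → no match
v → no match
vi → no match
vii → no match
viii → no match

none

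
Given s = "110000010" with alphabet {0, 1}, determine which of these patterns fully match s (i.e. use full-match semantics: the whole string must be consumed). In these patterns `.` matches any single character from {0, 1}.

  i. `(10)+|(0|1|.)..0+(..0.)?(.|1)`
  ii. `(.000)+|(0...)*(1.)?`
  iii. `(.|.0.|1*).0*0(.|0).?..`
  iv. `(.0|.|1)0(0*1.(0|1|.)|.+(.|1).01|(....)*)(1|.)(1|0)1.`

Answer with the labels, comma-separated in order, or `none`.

i, iii

i → match
ii → no match
iii → match
iv → no match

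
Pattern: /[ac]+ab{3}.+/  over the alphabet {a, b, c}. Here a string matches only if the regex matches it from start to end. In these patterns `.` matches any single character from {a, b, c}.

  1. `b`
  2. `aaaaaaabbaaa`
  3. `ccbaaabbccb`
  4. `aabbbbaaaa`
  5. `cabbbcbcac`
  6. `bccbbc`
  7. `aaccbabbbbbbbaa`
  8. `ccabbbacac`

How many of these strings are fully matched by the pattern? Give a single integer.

1. `b` → no match
2. `aaaaaaabbaaa` → no match
3. `ccbaaabbccb` → no match
4. `aabbbbaaaa` → match
5. `cabbbcbcac` → match
6. `bccbbc` → no match
7 → no match
8. `ccabbbacac` → match
Total matched: 3

3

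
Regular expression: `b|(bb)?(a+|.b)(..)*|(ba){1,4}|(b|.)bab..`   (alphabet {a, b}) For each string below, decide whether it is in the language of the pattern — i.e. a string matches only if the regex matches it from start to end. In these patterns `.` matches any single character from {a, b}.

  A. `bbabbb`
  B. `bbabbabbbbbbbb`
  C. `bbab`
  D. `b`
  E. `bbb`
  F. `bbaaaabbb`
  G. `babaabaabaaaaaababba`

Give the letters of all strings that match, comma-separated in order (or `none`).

A, B, C, D, F

A. `bbabbb` → match
B → match
C. `bbab` → match
D. `b` → match
E. `bbb` → no match
F. `bbaaaabbb` → match
G → no match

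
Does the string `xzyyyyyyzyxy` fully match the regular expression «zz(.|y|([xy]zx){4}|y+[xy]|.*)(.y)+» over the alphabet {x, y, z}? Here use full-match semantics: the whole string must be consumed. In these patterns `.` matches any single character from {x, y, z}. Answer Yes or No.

No

Every match must start with `zz`, but `xzyyyyyyzyxy` does not.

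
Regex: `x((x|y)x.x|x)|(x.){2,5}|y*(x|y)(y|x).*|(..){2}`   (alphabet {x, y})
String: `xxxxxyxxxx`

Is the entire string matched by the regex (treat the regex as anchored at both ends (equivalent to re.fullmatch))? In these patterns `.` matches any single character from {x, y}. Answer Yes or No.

Yes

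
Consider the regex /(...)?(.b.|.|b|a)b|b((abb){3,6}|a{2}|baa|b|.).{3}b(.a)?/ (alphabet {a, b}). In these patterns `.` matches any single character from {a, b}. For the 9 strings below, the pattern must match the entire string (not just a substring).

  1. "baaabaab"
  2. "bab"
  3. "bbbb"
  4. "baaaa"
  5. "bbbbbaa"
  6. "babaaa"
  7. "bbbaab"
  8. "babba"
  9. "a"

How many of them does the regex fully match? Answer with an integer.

1. "baaabaab" → no match
2. "bab" → no match
3. "bbbb" → match
4. "baaaa" → no match
5. "bbbbbaa" → no match
6. "babaaa" → no match
7. "bbbaab" → match
8. "babba" → no match
9. "a" → no match
Total matched: 2

2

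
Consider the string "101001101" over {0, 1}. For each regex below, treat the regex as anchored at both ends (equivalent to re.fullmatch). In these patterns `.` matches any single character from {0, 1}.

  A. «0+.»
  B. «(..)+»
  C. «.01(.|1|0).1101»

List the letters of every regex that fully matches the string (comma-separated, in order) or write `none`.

C

A → no match — must start with "0"
B → no match
C → match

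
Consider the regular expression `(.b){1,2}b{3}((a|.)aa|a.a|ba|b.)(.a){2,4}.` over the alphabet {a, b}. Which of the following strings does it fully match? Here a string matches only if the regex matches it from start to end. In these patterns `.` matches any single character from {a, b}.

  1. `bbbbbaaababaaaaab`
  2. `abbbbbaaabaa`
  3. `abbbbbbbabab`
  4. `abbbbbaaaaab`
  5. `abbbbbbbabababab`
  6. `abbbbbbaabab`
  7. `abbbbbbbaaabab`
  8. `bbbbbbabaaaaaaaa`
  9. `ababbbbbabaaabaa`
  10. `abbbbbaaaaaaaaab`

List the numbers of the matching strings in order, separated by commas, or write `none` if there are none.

1 → match
2. `abbbbbaaabaa` → match
3. `abbbbbbbabab` → match
4. `abbbbbaaaaab` → match
5 → match
6. `abbbbbbaabab` → match
7 → match
8 → match
9 → match
10 → match

1, 2, 3, 4, 5, 6, 7, 8, 9, 10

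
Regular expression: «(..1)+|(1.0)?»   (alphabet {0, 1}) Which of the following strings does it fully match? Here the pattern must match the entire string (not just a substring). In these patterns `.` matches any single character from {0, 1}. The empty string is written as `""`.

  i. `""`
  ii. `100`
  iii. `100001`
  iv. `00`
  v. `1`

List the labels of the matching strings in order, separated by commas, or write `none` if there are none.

i → match
ii → match
iii → no match
iv → no match
v → no match

i, ii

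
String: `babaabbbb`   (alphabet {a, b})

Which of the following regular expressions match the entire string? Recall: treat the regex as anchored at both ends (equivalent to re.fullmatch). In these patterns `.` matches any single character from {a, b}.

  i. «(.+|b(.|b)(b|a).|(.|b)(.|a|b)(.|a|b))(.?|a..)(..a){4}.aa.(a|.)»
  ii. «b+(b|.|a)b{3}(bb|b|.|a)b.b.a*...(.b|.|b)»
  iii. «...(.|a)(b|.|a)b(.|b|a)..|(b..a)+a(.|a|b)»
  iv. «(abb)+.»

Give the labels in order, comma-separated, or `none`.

i → no match
ii → no match
iii → match
iv → no match — must start with `abb`

iii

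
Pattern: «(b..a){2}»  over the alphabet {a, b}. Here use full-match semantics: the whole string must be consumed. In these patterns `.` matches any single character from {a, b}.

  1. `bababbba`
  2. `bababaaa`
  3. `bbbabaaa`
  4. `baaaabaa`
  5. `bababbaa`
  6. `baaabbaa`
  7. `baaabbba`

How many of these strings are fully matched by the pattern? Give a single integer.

6

1 → match
2 → match
3 → match
4 → no match
5 → match
6 → match
7 → match
Total matched: 6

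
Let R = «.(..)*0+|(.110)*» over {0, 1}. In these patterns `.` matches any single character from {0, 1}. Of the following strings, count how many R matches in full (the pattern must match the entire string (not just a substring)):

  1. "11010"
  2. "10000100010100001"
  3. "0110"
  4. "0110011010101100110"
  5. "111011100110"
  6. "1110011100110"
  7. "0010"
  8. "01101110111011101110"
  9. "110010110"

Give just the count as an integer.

1 → no match
2 → no match
3 → match
4 → no match
5 → match
6 → no match
7 → match
8 → match
9 → no match
Total matched: 4

4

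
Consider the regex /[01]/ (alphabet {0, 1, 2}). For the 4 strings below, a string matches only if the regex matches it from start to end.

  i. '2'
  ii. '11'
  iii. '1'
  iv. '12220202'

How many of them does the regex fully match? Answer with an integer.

1

i → no match
ii → no match
iii → match
iv → no match
Total matched: 1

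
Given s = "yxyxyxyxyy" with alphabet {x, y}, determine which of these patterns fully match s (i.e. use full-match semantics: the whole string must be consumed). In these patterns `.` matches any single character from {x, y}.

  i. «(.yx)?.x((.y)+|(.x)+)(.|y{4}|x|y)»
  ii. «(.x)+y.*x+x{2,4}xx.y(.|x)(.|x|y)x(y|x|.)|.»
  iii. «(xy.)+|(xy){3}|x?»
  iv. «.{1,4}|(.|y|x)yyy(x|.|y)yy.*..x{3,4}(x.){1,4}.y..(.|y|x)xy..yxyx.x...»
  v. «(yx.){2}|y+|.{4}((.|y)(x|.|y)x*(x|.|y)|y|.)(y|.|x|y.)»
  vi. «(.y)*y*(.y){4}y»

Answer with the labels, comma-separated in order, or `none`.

i → no match
ii → no match
iii → no match
iv → no match
v → no match
vi → match

vi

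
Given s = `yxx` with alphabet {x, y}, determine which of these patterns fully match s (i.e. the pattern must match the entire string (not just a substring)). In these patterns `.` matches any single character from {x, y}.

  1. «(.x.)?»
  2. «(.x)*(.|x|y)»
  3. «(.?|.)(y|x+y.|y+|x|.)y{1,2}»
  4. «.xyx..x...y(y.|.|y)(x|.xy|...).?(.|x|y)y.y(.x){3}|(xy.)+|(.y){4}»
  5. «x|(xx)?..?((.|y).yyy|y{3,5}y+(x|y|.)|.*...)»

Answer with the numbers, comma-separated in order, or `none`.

1 → match
2 → match
3 → no match — must end with `y`
4 → no match
5 → no match

1, 2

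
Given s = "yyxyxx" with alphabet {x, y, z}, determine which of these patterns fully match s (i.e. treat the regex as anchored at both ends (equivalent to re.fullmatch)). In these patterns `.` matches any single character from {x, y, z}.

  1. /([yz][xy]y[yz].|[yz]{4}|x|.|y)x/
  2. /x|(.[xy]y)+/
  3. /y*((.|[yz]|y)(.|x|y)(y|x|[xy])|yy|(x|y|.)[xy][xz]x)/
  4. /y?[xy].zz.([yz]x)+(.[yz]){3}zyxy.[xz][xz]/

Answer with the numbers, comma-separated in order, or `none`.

1 → no match
2 → no match
3 → match
4 → no match

3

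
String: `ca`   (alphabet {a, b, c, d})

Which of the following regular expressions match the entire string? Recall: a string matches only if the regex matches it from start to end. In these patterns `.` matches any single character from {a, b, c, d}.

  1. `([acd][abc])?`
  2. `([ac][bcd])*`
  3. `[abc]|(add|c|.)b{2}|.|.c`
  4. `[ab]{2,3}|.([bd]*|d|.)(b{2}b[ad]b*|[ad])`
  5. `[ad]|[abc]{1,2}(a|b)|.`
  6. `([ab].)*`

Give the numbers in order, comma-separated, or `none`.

1 → match
2 → no match
3 → no match
4 → match
5 → match
6 → no match

1, 4, 5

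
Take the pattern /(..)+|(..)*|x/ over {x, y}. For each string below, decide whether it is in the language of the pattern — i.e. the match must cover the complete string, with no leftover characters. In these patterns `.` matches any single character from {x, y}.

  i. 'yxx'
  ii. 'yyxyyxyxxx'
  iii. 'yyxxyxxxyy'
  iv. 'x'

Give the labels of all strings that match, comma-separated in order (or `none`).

i → no match
ii → match
iii → match
iv → match

ii, iii, iv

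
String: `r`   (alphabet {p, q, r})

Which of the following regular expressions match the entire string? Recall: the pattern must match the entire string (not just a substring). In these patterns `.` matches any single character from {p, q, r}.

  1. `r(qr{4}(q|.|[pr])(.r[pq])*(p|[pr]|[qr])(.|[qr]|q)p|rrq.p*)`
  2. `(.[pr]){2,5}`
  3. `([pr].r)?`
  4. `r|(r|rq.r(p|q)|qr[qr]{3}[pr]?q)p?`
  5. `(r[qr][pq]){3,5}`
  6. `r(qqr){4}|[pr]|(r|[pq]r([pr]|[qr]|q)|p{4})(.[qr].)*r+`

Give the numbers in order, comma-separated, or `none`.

4, 6

1 → no match
2 → no match
3 → no match
4 → match
5 → no match
6 → match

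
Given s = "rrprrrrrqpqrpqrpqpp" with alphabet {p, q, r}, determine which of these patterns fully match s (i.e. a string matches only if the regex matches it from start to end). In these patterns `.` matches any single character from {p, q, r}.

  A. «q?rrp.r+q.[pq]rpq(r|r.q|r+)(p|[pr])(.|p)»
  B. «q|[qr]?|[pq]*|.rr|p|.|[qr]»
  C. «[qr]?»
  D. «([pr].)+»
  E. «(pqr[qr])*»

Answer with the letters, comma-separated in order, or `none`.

A → match
B → no match
C → no match
D → no match
E → no match

A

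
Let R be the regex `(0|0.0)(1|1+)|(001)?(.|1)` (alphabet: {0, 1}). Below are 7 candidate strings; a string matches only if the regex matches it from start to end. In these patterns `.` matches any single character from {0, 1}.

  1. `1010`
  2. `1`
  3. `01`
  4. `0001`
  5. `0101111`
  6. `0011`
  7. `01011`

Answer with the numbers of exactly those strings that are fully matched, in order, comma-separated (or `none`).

1 → no match
2 → match
3 → match
4 → match
5 → match
6 → match
7 → match

2, 3, 4, 5, 6, 7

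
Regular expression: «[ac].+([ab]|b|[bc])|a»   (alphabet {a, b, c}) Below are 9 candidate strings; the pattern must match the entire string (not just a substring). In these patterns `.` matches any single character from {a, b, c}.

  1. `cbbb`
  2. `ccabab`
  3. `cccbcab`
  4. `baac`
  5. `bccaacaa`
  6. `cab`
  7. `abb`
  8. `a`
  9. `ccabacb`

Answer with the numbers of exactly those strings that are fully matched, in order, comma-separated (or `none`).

1. `cbbb` → match
2. `ccabab` → match
3. `cccbcab` → match
4. `baac` → no match
5. `bccaacaa` → no match
6. `cab` → match
7. `abb` → match
8. `a` → match
9. `ccabacb` → match

1, 2, 3, 6, 7, 8, 9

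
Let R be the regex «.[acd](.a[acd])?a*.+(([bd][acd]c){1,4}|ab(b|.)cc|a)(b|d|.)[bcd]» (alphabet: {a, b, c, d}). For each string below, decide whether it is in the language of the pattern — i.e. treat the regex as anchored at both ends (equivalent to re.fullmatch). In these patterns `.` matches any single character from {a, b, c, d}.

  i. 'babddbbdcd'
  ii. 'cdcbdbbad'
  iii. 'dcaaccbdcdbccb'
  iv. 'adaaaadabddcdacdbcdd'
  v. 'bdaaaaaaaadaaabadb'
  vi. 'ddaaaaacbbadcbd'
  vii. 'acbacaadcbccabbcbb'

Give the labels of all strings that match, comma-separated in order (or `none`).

v

i. 'babddbbdcd' → no match
ii. 'cdcbdbbad' → no match
iii → no match
iv → no match
v → match
vi → no match
vii → no match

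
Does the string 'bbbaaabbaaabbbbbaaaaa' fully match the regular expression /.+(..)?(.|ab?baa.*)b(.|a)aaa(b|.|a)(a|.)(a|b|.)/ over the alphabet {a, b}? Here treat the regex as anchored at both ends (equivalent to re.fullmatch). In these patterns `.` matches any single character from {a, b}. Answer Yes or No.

No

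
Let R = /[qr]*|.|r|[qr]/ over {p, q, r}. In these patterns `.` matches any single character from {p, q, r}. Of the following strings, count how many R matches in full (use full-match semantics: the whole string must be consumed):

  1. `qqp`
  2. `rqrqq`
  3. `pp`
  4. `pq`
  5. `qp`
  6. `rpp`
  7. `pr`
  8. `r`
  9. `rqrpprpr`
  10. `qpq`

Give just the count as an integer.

2

1. `qqp` → no match
2. `rqrqq` → match
3. `pp` → no match
4. `pq` → no match
5. `qp` → no match
6. `rpp` → no match
7. `pr` → no match
8. `r` → match
9. `rqrpprpr` → no match
10. `qpq` → no match
Total matched: 2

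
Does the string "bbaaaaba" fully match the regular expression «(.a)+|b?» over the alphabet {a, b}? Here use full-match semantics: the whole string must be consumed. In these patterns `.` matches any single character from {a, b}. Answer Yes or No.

No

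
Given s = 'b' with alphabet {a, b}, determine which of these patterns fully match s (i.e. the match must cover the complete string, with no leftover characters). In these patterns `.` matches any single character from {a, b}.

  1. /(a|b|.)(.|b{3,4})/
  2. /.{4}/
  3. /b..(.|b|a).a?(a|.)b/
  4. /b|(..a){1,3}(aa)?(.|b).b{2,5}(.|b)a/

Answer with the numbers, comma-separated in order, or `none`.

4

1 → no match
2 → no match
3 → no match
4 → match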